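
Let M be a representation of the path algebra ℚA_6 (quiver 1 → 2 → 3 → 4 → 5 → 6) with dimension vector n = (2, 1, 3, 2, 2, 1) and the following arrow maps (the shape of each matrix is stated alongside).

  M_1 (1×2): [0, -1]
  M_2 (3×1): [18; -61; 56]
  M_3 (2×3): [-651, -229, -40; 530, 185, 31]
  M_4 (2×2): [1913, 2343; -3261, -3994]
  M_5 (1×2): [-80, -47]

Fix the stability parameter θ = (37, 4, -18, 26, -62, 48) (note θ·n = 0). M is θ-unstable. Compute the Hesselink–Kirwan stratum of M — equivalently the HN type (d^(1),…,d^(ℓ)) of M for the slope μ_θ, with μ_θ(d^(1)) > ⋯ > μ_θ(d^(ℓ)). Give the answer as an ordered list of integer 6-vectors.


Barcode: M ≅ I[1,1], I[1,6], I[3,3], I[3,5]. HN layers by μ_θ (4 steps, strictly decreasing):
  μ^(1)=48; μ^(2)=37; μ^(3)=-13/5; μ^(4)=-18

((0, 0, 0, 0, 0, 1); (1, 0, 0, 0, 0, 0); (1, 1, 1, 1, 1, 0); (0, 0, 2, 1, 1, 0))


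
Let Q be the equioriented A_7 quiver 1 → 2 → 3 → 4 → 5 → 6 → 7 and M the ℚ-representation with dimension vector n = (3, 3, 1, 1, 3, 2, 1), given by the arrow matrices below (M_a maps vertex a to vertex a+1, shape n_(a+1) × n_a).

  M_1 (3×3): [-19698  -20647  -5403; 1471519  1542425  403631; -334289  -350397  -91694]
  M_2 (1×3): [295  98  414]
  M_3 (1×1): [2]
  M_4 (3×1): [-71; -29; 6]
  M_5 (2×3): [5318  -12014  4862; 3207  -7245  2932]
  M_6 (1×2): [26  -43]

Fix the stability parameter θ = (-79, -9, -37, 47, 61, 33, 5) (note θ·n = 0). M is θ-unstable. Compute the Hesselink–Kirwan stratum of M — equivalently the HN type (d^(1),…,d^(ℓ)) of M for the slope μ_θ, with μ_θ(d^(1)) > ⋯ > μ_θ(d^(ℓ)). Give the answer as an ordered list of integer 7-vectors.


Via rank(M_{q-1}∘⋯∘M_p): M ≅ I[1,2]^2, I[1,5], I[5,6], I[5,7].
μ_θ-semistable layers: μ^(1)=61; μ^(2)=47; μ^(3)=33; μ^(4)=-9; μ^(5)=-23; μ^(6)=-79

((0, 0, 0, 0, 1, 0, 0); (0, 0, 0, 1, 1, 1, 0); (0, 0, 0, 0, 1, 1, 1); (0, 2, 0, 0, 0, 0, 0); (0, 1, 1, 0, 0, 0, 0); (3, 0, 0, 0, 0, 0, 0))


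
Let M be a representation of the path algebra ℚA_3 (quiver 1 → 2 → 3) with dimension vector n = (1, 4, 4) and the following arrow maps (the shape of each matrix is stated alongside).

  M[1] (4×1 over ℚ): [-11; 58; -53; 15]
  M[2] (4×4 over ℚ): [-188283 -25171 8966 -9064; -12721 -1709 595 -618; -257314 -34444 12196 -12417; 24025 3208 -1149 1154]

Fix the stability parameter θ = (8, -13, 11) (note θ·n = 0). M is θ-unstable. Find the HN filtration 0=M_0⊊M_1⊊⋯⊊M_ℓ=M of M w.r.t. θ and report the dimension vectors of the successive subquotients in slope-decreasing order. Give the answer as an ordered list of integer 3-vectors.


Via rank(M_{q-1}∘⋯∘M_p): M ≅ I[1,3], I[2,3]^3.
μ_θ-semistable layers: μ^(1)=11; μ^(2)=-5/2; μ^(3)=-13

((0, 0, 4); (1, 1, 0); (0, 3, 0))


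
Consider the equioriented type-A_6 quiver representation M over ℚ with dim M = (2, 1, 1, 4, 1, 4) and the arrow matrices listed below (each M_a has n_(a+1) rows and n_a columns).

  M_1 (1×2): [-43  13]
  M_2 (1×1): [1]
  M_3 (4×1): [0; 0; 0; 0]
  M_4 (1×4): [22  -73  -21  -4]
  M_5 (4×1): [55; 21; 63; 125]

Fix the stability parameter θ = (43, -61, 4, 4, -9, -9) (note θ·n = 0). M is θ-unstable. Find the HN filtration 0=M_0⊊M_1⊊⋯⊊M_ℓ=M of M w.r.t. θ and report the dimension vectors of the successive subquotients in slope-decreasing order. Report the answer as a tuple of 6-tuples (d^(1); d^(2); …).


Barcode: M ≅ I[1,1], I[1,3], I[4,4]^3, I[4,6], I[6,6]^3. HN layers by μ_θ (4 steps, strictly decreasing):
  μ^(1)=43; μ^(2)=4; μ^(3)=-14/3; μ^(4)=-9

((1, 0, 0, 0, 0, 0); (0, 0, 1, 3, 0, 0); (0, 0, 0, 1, 1, 1); (1, 1, 0, 0, 0, 3))


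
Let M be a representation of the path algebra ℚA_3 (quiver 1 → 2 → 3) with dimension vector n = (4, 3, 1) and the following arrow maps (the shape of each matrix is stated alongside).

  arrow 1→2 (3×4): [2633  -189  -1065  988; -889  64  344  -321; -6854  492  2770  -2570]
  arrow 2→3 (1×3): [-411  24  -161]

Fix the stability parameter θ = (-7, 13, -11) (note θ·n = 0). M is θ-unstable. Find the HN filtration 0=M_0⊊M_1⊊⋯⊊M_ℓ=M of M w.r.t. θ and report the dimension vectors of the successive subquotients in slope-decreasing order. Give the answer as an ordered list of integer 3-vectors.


Barcode: M ≅ I[1,1], I[1,2]^2, I[1,3]. HN layers by μ_θ (3 steps, strictly decreasing):
  μ^(1)=13; μ^(2)=1; μ^(3)=-7

((0, 2, 0); (0, 1, 1); (4, 0, 0))


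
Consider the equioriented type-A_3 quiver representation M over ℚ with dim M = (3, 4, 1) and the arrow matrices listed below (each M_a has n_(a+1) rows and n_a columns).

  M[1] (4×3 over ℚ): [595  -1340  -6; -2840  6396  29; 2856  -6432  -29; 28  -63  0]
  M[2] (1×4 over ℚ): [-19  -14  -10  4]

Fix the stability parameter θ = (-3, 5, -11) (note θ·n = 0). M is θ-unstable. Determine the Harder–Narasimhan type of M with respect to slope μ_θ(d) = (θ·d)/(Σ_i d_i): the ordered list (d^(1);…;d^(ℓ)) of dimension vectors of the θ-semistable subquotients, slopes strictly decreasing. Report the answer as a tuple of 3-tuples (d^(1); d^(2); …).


Barcode: M ≅ I[1,2]^2, I[1,3], I[2,2]. HN layers by μ_θ (2 steps, strictly decreasing):
  μ^(1)=5; μ^(2)=-3

((0, 3, 0); (3, 1, 1))


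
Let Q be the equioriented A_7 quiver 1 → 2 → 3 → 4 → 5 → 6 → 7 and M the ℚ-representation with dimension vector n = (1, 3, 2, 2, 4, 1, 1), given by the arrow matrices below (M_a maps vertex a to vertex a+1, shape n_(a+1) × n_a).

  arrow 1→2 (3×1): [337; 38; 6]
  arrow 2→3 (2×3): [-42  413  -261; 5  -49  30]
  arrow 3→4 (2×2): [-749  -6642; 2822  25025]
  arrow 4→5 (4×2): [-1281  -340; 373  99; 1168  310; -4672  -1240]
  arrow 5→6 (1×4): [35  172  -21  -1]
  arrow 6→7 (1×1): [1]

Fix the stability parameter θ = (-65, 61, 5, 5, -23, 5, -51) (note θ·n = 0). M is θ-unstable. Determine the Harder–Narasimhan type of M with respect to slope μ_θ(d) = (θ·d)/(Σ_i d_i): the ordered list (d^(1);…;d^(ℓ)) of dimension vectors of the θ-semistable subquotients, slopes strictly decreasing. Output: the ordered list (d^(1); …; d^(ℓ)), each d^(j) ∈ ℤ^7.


Interval decomposition of M: I[1,7], I[2,2], I[2,5], I[5,5]^2.
HN type (ℓ=5): μ^(1)=61; μ^(2)=12; μ^(3)=1/3; μ^(4)=-23; μ^(5)=-65

((0, 1, 0, 0, 0, 0, 0); (0, 1, 1, 1, 1, 0, 0); (0, 1, 1, 1, 1, 1, 1); (0, 0, 0, 0, 2, 0, 0); (1, 0, 0, 0, 0, 0, 0))


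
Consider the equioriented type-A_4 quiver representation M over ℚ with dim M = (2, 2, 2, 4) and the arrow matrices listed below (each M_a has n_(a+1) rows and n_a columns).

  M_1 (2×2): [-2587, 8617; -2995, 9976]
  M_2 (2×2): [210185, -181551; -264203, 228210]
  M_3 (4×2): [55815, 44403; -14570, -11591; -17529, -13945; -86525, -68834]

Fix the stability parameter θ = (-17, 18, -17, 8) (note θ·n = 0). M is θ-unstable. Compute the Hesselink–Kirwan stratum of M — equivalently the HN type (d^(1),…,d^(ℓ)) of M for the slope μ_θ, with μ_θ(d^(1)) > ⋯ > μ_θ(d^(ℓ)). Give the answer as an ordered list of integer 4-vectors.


Via rank(M_{q-1}∘⋯∘M_p): M ≅ I[1,4]^2, I[4,4]^2.
μ_θ-semistable layers: μ^(1)=8; μ^(2)=1/2; μ^(3)=-17

((0, 0, 0, 4); (0, 2, 2, 0); (2, 0, 0, 0))


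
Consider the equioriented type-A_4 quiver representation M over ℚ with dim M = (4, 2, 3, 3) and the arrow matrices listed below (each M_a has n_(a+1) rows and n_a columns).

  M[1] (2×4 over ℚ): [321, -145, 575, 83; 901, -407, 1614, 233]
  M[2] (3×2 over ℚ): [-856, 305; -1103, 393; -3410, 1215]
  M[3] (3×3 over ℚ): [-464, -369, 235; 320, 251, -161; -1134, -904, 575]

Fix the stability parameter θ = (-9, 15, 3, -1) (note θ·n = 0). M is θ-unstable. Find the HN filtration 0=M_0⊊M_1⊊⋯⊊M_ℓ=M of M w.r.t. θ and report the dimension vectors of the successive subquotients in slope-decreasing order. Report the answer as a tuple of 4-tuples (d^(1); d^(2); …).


Interval decomposition of M: I[1,1]^2, I[1,4]^2, I[3,3], I[4,4].
HN type (ℓ=4): μ^(1)=17/3; μ^(2)=3; μ^(3)=-1; μ^(4)=-9

((0, 2, 2, 2); (0, 0, 1, 0); (0, 0, 0, 1); (4, 0, 0, 0))


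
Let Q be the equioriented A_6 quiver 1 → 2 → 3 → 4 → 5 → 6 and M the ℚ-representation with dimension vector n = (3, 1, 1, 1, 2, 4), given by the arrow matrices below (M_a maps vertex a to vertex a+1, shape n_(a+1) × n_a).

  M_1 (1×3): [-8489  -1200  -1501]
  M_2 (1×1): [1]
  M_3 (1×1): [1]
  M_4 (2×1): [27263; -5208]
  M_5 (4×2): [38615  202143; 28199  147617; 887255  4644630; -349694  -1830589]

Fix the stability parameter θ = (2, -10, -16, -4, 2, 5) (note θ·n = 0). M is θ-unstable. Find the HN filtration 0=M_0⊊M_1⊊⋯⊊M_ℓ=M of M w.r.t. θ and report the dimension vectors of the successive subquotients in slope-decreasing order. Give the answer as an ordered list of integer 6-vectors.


Via rank(M_{q-1}∘⋯∘M_p): M ≅ I[1,1]^2, I[1,6], I[5,6], I[6,6]^2.
μ_θ-semistable layers: μ^(1)=5; μ^(2)=2; μ^(3)=-4; μ^(4)=-8

((0, 0, 0, 0, 0, 4); (2, 0, 0, 0, 2, 0); (0, 0, 0, 1, 0, 0); (1, 1, 1, 0, 0, 0))


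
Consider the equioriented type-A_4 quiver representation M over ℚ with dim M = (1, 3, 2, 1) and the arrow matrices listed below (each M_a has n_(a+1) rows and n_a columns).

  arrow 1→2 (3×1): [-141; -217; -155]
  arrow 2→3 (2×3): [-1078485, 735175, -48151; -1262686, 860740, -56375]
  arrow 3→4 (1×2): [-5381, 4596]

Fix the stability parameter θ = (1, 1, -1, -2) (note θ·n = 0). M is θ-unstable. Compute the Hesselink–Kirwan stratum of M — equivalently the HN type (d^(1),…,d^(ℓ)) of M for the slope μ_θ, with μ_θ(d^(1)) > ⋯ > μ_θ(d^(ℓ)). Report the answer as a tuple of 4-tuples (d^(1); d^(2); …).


Barcode: M ≅ I[1,4], I[2,2], I[2,3]. HN layers by μ_θ (3 steps, strictly decreasing):
  μ^(1)=1; μ^(2)=0; μ^(3)=-1/4

((0, 1, 0, 0); (0, 1, 1, 0); (1, 1, 1, 1))


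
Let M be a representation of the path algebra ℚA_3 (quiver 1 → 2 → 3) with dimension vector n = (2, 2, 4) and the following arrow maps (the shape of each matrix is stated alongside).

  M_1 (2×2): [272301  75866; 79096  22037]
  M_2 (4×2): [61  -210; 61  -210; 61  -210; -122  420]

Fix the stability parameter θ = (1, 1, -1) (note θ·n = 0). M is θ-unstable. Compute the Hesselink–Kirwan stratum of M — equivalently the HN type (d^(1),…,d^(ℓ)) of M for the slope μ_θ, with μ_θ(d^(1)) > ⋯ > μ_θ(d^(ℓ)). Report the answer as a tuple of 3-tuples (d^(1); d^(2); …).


Via rank(M_{q-1}∘⋯∘M_p): M ≅ I[1,2], I[1,3], I[3,3]^3.
μ_θ-semistable layers: μ^(1)=1; μ^(2)=1/3; μ^(3)=-1

((1, 1, 0); (1, 1, 1); (0, 0, 3))


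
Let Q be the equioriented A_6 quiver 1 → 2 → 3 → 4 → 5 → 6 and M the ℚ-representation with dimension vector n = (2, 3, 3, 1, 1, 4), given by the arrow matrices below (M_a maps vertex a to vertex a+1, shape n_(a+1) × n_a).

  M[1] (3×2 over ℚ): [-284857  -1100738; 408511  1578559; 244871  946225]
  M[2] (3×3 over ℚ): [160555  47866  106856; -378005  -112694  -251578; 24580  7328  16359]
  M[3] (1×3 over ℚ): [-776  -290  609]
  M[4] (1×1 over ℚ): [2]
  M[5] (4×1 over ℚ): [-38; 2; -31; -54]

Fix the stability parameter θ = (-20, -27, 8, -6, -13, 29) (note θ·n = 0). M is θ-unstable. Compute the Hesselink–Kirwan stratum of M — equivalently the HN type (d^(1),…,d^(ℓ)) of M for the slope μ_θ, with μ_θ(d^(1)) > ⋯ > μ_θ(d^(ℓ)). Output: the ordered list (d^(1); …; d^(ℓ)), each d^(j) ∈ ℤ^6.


Interval decomposition of M: I[1,3], I[1,6], I[2,2], I[3,3], I[6,6]^3.
HN type (ℓ=5): μ^(1)=29; μ^(2)=8; μ^(3)=-11/3; μ^(4)=-47/2; μ^(5)=-27

((0, 0, 0, 0, 0, 4); (0, 0, 2, 0, 0, 0); (0, 0, 1, 1, 1, 0); (2, 2, 0, 0, 0, 0); (0, 1, 0, 0, 0, 0))


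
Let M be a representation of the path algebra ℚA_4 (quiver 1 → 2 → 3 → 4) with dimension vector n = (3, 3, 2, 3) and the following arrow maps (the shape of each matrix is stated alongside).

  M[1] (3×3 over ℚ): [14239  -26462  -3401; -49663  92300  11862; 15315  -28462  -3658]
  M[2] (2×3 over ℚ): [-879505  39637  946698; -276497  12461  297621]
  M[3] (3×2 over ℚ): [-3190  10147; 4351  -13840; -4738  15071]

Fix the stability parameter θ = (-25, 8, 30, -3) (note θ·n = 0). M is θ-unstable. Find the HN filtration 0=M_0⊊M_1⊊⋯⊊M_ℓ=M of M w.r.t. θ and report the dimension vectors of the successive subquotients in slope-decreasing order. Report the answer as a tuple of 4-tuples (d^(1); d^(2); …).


Interval decomposition of M: I[1,2], I[1,4]^2, I[4,4].
HN type (ℓ=4): μ^(1)=27/2; μ^(2)=8; μ^(3)=-3; μ^(4)=-25

((0, 0, 2, 2); (0, 3, 0, 0); (0, 0, 0, 1); (3, 0, 0, 0))


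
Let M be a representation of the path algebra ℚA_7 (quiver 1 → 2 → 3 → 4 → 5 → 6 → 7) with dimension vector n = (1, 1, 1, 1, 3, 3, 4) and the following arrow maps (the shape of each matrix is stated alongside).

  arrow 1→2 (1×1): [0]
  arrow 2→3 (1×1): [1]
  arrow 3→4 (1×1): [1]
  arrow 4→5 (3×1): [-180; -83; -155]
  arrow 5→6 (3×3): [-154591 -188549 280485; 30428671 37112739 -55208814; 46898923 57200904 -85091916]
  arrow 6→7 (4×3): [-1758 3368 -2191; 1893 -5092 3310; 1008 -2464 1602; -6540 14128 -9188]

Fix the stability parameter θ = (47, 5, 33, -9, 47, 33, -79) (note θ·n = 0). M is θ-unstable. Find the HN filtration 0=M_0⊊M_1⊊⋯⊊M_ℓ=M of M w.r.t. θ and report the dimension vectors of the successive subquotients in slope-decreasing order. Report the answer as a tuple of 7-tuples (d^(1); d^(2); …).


Interval decomposition of M: I[1,1], I[2,6], I[5,7]^2, I[7,7]^2.
HN type (ℓ=6): μ^(1)=47; μ^(2)=40; μ^(3)=12; μ^(4)=5; μ^(5)=1/3; μ^(6)=-79

((1, 0, 0, 0, 0, 0, 0); (0, 0, 0, 0, 1, 1, 0); (0, 0, 1, 1, 0, 0, 0); (0, 1, 0, 0, 0, 0, 0); (0, 0, 0, 0, 2, 2, 2); (0, 0, 0, 0, 0, 0, 2))


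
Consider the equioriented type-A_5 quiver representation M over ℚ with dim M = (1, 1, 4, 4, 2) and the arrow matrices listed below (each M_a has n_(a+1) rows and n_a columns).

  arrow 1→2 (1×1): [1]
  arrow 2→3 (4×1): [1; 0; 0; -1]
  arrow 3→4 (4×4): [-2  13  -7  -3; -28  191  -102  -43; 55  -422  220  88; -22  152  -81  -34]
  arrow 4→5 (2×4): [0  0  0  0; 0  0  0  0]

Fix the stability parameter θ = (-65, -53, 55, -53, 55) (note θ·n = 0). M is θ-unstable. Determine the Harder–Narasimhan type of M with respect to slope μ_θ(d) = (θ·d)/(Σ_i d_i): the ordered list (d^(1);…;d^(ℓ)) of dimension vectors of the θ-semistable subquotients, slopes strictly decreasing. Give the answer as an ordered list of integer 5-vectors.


Interval decomposition of M: I[1,4], I[3,3], I[3,4]^2, I[4,4], I[5,5]^2.
HN type (ℓ=4): μ^(1)=55; μ^(2)=1; μ^(3)=-53; μ^(4)=-65

((0, 0, 1, 0, 2); (0, 0, 3, 3, 0); (0, 1, 0, 1, 0); (1, 0, 0, 0, 0))


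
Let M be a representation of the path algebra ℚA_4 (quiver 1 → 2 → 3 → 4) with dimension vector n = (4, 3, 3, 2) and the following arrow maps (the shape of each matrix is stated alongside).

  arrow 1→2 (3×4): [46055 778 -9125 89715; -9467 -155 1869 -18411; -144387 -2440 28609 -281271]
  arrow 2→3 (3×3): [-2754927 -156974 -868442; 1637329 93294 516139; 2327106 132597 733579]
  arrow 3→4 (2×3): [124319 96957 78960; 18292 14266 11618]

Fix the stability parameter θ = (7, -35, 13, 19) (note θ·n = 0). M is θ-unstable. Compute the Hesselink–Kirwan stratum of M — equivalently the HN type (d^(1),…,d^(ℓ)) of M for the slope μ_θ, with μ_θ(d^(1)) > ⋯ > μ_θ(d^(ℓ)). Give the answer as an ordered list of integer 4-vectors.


Barcode: M ≅ I[1,1]^2, I[1,4]^2, I[2,3]. HN layers by μ_θ (5 steps, strictly decreasing):
  μ^(1)=19; μ^(2)=13; μ^(3)=7; μ^(4)=-14; μ^(5)=-35

((0, 0, 0, 2); (0, 0, 3, 0); (2, 0, 0, 0); (2, 2, 0, 0); (0, 1, 0, 0))


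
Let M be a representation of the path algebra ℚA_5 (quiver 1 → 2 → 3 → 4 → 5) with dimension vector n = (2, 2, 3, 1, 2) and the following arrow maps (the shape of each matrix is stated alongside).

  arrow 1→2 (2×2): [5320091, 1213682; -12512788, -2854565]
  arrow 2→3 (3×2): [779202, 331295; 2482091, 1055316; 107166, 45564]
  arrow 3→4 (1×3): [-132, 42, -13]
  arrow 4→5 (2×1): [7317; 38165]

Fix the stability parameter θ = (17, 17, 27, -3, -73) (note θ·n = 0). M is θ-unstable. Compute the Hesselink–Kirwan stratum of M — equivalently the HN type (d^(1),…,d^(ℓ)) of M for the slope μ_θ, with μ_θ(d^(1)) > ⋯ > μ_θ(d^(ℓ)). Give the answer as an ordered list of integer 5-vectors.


Interval decomposition of M: I[1,3]^2, I[3,5], I[5,5].
HN type (ℓ=4): μ^(1)=27; μ^(2)=17; μ^(3)=-49/3; μ^(4)=-73

((0, 0, 2, 0, 0); (2, 2, 0, 0, 0); (0, 0, 1, 1, 1); (0, 0, 0, 0, 1))


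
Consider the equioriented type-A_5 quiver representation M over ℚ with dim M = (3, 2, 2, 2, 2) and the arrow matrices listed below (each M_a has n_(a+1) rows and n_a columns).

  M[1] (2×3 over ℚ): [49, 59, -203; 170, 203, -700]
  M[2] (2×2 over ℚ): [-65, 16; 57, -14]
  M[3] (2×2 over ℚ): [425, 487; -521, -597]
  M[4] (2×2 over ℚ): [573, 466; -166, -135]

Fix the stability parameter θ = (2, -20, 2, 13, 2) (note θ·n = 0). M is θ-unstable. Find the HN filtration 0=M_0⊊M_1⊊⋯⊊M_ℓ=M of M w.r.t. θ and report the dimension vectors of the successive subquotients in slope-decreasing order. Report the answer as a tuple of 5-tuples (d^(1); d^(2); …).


Barcode: M ≅ I[1,1], I[1,5]^2. HN layers by μ_θ (3 steps, strictly decreasing):
  μ^(1)=15/2; μ^(2)=2; μ^(3)=-9

((0, 0, 0, 2, 2); (1, 0, 2, 0, 0); (2, 2, 0, 0, 0))


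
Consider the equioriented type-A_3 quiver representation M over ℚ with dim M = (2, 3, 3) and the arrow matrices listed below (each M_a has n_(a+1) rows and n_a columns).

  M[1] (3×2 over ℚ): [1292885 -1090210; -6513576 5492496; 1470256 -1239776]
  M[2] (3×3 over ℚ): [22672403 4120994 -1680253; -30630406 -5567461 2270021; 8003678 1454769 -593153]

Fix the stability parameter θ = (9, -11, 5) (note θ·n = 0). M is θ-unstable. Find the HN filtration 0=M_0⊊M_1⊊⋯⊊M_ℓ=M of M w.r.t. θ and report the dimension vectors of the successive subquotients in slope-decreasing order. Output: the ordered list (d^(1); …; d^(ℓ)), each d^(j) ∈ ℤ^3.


Interval decomposition of M: I[1,1], I[1,3], I[2,2], I[2,3], I[3,3].
HN type (ℓ=4): μ^(1)=9; μ^(2)=5; μ^(3)=-1; μ^(4)=-11

((1, 0, 0); (0, 0, 3); (1, 1, 0); (0, 2, 0))


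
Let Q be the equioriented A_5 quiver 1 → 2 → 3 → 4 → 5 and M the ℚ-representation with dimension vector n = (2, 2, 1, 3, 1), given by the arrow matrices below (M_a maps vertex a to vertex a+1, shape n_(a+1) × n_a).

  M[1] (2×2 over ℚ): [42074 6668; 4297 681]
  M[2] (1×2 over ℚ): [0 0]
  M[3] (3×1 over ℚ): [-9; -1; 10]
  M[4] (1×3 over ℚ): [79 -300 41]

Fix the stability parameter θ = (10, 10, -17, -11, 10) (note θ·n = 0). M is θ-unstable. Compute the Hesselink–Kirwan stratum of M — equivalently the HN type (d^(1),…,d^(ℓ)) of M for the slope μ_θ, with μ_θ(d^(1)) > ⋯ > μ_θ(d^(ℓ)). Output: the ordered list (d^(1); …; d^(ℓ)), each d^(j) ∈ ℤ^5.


Interval decomposition of M: I[1,2]^2, I[3,5], I[4,4]^2.
HN type (ℓ=3): μ^(1)=10; μ^(2)=-11; μ^(3)=-17

((2, 2, 0, 0, 1); (0, 0, 0, 3, 0); (0, 0, 1, 0, 0))


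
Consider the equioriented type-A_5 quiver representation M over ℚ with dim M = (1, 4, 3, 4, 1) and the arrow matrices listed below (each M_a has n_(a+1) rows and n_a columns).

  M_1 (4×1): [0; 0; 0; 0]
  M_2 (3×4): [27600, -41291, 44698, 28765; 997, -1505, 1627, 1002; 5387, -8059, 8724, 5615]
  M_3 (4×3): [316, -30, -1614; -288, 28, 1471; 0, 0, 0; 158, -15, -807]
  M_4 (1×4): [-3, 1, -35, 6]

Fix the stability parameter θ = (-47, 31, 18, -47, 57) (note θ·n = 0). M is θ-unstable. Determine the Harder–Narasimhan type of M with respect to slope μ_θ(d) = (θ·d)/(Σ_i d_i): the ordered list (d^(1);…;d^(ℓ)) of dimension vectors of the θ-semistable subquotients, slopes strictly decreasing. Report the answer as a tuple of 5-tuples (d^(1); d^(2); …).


Barcode: M ≅ I[1,1], I[2,2], I[2,3], I[2,4], I[2,5], I[4,4]^2. HN layers by μ_θ (5 steps, strictly decreasing):
  μ^(1)=57; μ^(2)=31; μ^(3)=49/2; μ^(4)=2/3; μ^(5)=-47

((0, 0, 0, 0, 1); (0, 1, 0, 0, 0); (0, 1, 1, 0, 0); (0, 2, 2, 2, 0); (1, 0, 0, 2, 0))


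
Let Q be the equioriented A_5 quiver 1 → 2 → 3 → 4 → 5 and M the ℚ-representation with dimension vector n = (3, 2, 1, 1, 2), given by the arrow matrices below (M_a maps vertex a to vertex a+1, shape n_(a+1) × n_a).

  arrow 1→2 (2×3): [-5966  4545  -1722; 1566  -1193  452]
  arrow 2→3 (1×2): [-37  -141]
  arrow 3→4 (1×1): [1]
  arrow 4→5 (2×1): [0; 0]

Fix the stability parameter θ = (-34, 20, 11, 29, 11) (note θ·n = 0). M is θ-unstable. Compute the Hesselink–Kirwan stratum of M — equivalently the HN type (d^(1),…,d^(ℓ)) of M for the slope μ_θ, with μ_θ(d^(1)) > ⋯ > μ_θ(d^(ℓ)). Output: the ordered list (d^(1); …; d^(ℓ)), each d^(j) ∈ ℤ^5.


Via rank(M_{q-1}∘⋯∘M_p): M ≅ I[1,1], I[1,2], I[1,4], I[5,5]^2.
μ_θ-semistable layers: μ^(1)=29; μ^(2)=20; μ^(3)=31/2; μ^(4)=11; μ^(5)=-34

((0, 0, 0, 1, 0); (0, 1, 0, 0, 0); (0, 1, 1, 0, 0); (0, 0, 0, 0, 2); (3, 0, 0, 0, 0))


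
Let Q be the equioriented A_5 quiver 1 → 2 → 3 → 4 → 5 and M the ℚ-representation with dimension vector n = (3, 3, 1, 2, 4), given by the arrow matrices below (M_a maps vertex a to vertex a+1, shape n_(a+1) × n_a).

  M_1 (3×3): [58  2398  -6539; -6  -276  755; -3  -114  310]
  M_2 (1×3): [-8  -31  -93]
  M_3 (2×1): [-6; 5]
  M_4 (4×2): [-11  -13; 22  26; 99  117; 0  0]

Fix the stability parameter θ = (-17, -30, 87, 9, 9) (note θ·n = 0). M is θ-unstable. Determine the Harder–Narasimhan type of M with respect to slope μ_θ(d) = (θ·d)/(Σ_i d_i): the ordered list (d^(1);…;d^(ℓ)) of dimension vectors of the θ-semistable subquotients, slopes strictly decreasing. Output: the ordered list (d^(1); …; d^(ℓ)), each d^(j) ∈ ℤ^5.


Interval decomposition of M: I[1,2]^2, I[1,5], I[4,4], I[5,5]^3.
HN type (ℓ=3): μ^(1)=35; μ^(2)=9; μ^(3)=-47/2

((0, 0, 1, 1, 1); (0, 0, 0, 1, 3); (3, 3, 0, 0, 0))


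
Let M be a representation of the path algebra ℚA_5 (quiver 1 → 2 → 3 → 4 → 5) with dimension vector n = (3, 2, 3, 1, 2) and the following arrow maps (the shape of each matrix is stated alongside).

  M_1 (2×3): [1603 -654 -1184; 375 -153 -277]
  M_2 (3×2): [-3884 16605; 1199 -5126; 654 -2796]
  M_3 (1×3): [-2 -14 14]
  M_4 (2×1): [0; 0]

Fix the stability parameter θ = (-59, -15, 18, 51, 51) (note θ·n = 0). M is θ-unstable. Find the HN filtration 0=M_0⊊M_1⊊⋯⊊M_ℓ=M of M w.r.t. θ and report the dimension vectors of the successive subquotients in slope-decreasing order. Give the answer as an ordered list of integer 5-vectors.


Interval decomposition of M: I[1,1], I[1,3], I[1,4], I[3,3], I[5,5]^2.
HN type (ℓ=4): μ^(1)=51; μ^(2)=18; μ^(3)=-15; μ^(4)=-59

((0, 0, 0, 1, 2); (0, 0, 3, 0, 0); (0, 2, 0, 0, 0); (3, 0, 0, 0, 0))


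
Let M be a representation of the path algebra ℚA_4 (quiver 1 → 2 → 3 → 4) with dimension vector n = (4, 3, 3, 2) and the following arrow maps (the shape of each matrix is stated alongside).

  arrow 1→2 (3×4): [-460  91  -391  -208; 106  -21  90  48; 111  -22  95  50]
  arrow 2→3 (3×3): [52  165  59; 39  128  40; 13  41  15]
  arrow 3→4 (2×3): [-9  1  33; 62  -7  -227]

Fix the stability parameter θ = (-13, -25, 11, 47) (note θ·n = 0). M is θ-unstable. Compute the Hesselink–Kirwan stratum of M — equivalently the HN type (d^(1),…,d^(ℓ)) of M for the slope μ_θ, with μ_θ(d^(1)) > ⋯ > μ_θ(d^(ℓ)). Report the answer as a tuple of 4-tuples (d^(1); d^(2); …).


Interval decomposition of M: I[1,1], I[1,2], I[1,3], I[1,4], I[3,4].
HN type (ℓ=4): μ^(1)=47; μ^(2)=11; μ^(3)=-13; μ^(4)=-19

((0, 0, 0, 2); (0, 0, 3, 0); (1, 0, 0, 0); (3, 3, 0, 0))


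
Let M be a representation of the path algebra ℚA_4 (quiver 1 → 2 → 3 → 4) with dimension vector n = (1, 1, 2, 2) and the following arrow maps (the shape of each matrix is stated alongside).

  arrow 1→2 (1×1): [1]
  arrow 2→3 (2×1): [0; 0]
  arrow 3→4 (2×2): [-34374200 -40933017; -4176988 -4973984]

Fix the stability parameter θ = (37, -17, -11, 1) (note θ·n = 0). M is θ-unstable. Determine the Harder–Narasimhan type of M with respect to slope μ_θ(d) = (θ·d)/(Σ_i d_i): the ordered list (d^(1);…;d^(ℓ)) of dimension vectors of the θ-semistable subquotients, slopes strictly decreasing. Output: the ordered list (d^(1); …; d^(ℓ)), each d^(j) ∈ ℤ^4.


Barcode: M ≅ I[1,2], I[3,4]^2. HN layers by μ_θ (3 steps, strictly decreasing):
  μ^(1)=10; μ^(2)=1; μ^(3)=-11

((1, 1, 0, 0); (0, 0, 0, 2); (0, 0, 2, 0))


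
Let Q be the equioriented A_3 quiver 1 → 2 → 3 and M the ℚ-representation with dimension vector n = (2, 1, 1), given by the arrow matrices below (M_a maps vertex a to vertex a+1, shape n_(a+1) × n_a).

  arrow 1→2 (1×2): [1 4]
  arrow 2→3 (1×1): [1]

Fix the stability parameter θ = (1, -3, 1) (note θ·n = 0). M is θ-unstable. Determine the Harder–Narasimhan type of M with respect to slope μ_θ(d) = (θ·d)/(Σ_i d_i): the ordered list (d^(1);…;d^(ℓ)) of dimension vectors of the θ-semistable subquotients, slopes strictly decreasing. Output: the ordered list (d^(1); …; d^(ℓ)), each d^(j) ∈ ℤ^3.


Via rank(M_{q-1}∘⋯∘M_p): M ≅ I[1,1], I[1,3].
μ_θ-semistable layers: μ^(1)=1; μ^(2)=-1

((1, 0, 1); (1, 1, 0))


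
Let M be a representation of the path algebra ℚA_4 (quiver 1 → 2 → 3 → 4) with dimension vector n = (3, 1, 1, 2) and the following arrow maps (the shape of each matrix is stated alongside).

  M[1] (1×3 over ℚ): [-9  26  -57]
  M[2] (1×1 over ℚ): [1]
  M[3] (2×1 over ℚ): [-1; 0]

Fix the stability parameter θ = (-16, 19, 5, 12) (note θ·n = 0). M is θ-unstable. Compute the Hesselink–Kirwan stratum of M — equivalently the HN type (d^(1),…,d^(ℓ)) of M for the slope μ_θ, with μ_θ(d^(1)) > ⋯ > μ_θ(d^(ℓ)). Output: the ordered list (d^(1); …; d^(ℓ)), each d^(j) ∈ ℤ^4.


Via rank(M_{q-1}∘⋯∘M_p): M ≅ I[1,1]^2, I[1,4], I[4,4].
μ_θ-semistable layers: μ^(1)=12; μ^(2)=-16

((0, 1, 1, 2); (3, 0, 0, 0))


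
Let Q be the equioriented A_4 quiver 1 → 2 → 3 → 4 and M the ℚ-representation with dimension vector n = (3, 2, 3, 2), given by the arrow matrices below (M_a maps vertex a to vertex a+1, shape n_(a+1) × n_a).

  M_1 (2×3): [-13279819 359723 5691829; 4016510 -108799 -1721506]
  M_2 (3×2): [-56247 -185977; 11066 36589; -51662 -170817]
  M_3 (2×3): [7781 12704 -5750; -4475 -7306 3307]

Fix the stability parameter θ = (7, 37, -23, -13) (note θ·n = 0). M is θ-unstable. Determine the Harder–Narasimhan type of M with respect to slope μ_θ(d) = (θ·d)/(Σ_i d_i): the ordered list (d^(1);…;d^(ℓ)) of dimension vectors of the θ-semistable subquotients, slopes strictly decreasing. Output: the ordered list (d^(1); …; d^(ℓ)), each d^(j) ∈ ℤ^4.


Barcode: M ≅ I[1,1], I[1,4]^2, I[3,3]. HN layers by μ_θ (3 steps, strictly decreasing):
  μ^(1)=7; μ^(2)=2; μ^(3)=-23

((1, 0, 0, 0); (2, 2, 2, 2); (0, 0, 1, 0))


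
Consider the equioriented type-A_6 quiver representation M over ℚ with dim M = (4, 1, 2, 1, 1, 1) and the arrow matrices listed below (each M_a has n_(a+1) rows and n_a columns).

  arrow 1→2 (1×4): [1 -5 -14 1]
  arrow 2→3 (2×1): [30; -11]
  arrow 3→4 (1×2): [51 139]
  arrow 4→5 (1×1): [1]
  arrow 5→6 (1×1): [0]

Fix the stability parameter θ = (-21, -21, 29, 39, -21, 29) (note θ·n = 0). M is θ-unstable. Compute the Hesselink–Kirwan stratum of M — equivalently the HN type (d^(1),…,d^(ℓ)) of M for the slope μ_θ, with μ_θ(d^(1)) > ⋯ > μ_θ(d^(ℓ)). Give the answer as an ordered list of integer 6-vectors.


Via rank(M_{q-1}∘⋯∘M_p): M ≅ I[1,1]^3, I[1,5], I[3,3], I[6,6].
μ_θ-semistable layers: μ^(1)=29; μ^(2)=47/3; μ^(3)=-21

((0, 0, 1, 0, 0, 1); (0, 0, 1, 1, 1, 0); (4, 1, 0, 0, 0, 0))


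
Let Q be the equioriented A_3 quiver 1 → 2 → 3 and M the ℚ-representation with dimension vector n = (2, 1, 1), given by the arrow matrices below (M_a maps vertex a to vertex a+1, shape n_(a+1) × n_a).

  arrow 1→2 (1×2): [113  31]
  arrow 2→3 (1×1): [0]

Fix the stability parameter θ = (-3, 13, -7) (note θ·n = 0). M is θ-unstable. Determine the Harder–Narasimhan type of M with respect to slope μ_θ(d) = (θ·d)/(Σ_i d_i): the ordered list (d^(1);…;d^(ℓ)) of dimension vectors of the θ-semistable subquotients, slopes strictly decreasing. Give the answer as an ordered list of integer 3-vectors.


Via rank(M_{q-1}∘⋯∘M_p): M ≅ I[1,1], I[1,2], I[3,3].
μ_θ-semistable layers: μ^(1)=13; μ^(2)=-3; μ^(3)=-7

((0, 1, 0); (2, 0, 0); (0, 0, 1))


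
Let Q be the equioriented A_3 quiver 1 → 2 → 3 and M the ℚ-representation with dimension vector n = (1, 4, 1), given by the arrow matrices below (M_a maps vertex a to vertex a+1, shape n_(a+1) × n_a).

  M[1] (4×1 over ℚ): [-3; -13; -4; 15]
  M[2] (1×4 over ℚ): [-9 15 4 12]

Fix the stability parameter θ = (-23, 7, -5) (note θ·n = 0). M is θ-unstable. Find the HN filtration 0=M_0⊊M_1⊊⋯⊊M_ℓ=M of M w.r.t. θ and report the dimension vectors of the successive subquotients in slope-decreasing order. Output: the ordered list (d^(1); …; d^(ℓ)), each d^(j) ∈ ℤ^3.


Barcode: M ≅ I[1,3], I[2,2]^3. HN layers by μ_θ (3 steps, strictly decreasing):
  μ^(1)=7; μ^(2)=1; μ^(3)=-23

((0, 3, 0); (0, 1, 1); (1, 0, 0))


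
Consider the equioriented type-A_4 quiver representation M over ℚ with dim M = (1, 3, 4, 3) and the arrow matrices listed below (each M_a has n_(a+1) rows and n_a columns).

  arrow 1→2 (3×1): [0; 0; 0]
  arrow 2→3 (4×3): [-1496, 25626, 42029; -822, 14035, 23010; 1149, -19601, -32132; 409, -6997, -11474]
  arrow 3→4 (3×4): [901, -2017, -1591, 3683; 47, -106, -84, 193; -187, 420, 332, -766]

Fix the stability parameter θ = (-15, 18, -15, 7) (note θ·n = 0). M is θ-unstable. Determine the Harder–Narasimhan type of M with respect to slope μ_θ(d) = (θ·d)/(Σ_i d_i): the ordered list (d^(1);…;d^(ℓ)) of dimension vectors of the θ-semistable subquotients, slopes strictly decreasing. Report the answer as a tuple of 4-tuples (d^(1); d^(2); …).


Via rank(M_{q-1}∘⋯∘M_p): M ≅ I[1,1], I[2,4]^3, I[3,3].
μ_θ-semistable layers: μ^(1)=7; μ^(2)=3/2; μ^(3)=-15

((0, 0, 0, 3); (0, 3, 3, 0); (1, 0, 1, 0))


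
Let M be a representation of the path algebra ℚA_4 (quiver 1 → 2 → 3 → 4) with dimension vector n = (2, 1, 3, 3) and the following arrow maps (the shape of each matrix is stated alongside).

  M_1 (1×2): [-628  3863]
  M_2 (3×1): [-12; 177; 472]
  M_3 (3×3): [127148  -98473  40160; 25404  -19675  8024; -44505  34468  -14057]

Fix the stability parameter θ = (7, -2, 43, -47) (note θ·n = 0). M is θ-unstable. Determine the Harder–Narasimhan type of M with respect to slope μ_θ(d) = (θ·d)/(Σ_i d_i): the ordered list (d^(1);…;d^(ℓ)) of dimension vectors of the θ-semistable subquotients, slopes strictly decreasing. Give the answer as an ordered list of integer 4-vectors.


Barcode: M ≅ I[1,1], I[1,4], I[3,3], I[3,4], I[4,4]. HN layers by μ_θ (5 steps, strictly decreasing):
  μ^(1)=43; μ^(2)=7; μ^(3)=1/4; μ^(4)=-2; μ^(5)=-47

((0, 0, 1, 0); (1, 0, 0, 0); (1, 1, 1, 1); (0, 0, 1, 1); (0, 0, 0, 1))


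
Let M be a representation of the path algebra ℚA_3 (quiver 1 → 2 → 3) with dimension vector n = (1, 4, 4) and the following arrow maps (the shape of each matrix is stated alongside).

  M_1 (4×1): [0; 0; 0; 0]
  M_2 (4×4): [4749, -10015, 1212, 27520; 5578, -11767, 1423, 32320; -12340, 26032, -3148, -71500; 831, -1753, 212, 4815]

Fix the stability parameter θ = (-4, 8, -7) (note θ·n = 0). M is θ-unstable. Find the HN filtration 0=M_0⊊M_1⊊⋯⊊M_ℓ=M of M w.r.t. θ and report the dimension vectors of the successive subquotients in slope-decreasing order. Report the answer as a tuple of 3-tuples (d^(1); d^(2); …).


Barcode: M ≅ I[1,1], I[2,2], I[2,3]^3, I[3,3]. HN layers by μ_θ (4 steps, strictly decreasing):
  μ^(1)=8; μ^(2)=1/2; μ^(3)=-4; μ^(4)=-7

((0, 1, 0); (0, 3, 3); (1, 0, 0); (0, 0, 1))


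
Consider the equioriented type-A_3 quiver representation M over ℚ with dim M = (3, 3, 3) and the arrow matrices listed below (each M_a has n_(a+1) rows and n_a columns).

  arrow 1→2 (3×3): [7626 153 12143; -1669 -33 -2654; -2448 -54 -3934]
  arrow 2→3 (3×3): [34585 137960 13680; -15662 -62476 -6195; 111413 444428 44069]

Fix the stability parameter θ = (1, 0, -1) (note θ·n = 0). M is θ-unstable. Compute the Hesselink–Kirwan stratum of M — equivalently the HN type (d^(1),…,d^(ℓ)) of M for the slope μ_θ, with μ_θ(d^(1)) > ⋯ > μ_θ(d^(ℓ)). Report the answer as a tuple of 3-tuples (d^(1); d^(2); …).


Via rank(M_{q-1}∘⋯∘M_p): M ≅ I[1,1], I[1,2], I[1,3], I[2,3], I[3,3].
μ_θ-semistable layers: μ^(1)=1; μ^(2)=1/2; μ^(3)=0; μ^(4)=-1/2; μ^(5)=-1

((1, 0, 0); (1, 1, 0); (1, 1, 1); (0, 1, 1); (0, 0, 1))


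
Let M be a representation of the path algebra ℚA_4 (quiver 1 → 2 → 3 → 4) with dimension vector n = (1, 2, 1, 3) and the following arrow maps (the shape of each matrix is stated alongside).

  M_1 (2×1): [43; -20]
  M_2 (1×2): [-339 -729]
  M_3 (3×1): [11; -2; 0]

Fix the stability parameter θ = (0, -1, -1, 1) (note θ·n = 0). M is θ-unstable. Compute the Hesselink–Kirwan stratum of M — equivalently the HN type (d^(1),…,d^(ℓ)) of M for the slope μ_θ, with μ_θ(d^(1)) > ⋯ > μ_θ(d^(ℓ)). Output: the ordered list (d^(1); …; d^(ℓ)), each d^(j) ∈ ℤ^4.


Barcode: M ≅ I[1,4], I[2,2], I[4,4]^2. HN layers by μ_θ (3 steps, strictly decreasing):
  μ^(1)=1; μ^(2)=-2/3; μ^(3)=-1

((0, 0, 0, 3); (1, 1, 1, 0); (0, 1, 0, 0))


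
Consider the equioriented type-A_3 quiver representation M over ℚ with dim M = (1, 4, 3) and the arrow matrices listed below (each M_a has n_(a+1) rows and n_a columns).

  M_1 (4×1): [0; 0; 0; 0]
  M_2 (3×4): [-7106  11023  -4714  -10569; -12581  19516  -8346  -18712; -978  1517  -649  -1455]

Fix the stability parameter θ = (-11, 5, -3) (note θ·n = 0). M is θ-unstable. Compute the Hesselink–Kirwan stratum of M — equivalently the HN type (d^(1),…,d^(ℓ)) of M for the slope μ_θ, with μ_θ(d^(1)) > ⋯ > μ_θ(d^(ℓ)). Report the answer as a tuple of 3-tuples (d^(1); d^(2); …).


Interval decomposition of M: I[1,1], I[2,2], I[2,3]^3.
HN type (ℓ=3): μ^(1)=5; μ^(2)=1; μ^(3)=-11

((0, 1, 0); (0, 3, 3); (1, 0, 0))


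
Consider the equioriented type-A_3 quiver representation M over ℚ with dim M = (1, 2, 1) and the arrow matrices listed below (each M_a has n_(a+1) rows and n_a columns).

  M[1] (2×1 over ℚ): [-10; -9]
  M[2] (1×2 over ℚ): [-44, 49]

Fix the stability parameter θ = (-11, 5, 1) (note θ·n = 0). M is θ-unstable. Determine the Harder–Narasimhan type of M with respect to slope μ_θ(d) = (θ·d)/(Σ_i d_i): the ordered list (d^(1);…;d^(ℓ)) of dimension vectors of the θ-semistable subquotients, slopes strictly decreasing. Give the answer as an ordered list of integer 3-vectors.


Via rank(M_{q-1}∘⋯∘M_p): M ≅ I[1,3], I[2,2].
μ_θ-semistable layers: μ^(1)=5; μ^(2)=3; μ^(3)=-11

((0, 1, 0); (0, 1, 1); (1, 0, 0))


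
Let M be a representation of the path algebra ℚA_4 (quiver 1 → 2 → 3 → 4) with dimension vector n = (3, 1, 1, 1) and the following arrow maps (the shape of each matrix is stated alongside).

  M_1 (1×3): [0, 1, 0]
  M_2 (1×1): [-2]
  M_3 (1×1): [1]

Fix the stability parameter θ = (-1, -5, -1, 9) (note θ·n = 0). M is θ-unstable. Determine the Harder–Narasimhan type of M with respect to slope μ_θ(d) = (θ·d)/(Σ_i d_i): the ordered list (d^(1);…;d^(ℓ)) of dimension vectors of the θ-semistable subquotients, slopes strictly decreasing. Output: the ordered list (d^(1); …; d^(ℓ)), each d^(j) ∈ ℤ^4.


Barcode: M ≅ I[1,1]^2, I[1,4]. HN layers by μ_θ (3 steps, strictly decreasing):
  μ^(1)=9; μ^(2)=-1; μ^(3)=-3

((0, 0, 0, 1); (2, 0, 1, 0); (1, 1, 0, 0))


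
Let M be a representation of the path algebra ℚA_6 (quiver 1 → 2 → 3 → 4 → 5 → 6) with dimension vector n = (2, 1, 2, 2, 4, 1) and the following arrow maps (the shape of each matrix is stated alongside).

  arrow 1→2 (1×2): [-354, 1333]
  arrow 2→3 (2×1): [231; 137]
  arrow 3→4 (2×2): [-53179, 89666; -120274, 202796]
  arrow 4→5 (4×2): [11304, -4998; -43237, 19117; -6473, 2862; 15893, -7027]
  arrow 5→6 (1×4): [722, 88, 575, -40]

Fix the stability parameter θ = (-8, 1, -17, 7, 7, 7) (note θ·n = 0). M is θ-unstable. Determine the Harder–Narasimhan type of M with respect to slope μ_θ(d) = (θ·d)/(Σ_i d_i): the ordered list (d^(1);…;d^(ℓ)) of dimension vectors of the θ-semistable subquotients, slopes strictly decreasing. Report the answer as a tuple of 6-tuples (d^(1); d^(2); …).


Barcode: M ≅ I[1,1], I[1,6], I[3,3], I[4,5], I[5,5]^2. HN layers by μ_θ (3 steps, strictly decreasing):
  μ^(1)=7; μ^(2)=-8; μ^(3)=-17

((0, 0, 0, 2, 4, 1); (2, 1, 1, 0, 0, 0); (0, 0, 1, 0, 0, 0))


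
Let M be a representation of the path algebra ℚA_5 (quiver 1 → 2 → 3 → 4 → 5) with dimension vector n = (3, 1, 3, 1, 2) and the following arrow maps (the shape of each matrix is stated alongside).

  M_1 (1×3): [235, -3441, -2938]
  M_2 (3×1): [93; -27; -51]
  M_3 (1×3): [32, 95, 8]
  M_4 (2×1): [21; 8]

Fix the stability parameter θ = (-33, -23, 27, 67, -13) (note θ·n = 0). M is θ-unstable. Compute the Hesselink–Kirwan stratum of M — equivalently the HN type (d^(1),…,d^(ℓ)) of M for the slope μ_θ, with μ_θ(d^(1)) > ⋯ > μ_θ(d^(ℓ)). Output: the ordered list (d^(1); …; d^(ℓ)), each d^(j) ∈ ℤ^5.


Barcode: M ≅ I[1,1]^2, I[1,5], I[3,3]^2, I[5,5]. HN layers by μ_θ (4 steps, strictly decreasing):
  μ^(1)=27; μ^(2)=-13; μ^(3)=-23; μ^(4)=-33

((0, 0, 3, 1, 1); (0, 0, 0, 0, 1); (0, 1, 0, 0, 0); (3, 0, 0, 0, 0))


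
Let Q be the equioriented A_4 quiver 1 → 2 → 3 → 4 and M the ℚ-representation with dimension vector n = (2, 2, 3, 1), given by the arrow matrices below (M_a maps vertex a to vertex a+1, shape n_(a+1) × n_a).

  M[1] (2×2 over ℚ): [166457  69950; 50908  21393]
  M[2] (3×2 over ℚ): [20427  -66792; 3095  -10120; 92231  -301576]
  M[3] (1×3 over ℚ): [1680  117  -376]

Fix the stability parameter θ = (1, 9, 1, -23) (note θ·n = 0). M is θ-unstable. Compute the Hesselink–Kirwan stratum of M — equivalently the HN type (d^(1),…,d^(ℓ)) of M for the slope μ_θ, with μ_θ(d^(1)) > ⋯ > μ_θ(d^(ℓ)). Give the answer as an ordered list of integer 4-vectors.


Interval decomposition of M: I[1,2], I[1,4], I[3,3]^2.
HN type (ℓ=3): μ^(1)=9; μ^(2)=1; μ^(3)=-3

((0, 1, 0, 0); (1, 0, 2, 0); (1, 1, 1, 1))


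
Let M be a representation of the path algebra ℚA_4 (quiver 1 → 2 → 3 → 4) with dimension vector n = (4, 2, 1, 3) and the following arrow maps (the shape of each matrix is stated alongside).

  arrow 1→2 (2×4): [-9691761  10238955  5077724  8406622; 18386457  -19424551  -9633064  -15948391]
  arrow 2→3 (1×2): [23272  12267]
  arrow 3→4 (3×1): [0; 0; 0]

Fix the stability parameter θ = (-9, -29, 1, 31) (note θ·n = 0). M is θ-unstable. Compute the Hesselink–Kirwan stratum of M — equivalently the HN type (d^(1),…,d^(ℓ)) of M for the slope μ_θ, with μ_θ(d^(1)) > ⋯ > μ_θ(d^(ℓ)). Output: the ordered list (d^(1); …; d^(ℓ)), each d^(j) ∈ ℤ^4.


Barcode: M ≅ I[1,1]^2, I[1,2], I[1,3], I[4,4]^3. HN layers by μ_θ (4 steps, strictly decreasing):
  μ^(1)=31; μ^(2)=1; μ^(3)=-9; μ^(4)=-19

((0, 0, 0, 3); (0, 0, 1, 0); (2, 0, 0, 0); (2, 2, 0, 0))


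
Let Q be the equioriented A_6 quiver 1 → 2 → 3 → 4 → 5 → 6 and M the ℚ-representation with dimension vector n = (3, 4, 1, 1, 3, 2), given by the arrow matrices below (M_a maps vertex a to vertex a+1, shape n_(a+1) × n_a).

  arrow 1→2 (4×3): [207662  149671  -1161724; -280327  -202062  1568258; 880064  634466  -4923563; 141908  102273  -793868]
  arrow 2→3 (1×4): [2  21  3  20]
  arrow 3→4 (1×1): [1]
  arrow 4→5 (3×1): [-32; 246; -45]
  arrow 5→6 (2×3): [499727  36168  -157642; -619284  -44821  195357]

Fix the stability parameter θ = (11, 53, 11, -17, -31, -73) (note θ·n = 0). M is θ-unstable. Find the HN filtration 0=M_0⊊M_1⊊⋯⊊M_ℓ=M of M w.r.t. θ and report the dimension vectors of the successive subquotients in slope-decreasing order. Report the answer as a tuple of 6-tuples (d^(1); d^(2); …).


Barcode: M ≅ I[1,2]^2, I[1,6], I[2,2], I[5,5], I[5,6]. HN layers by μ_θ (5 steps, strictly decreasing):
  μ^(1)=53; μ^(2)=11; μ^(3)=-23/3; μ^(4)=-31; μ^(5)=-52

((0, 3, 0, 0, 0, 0); (2, 0, 0, 0, 0, 0); (1, 1, 1, 1, 1, 1); (0, 0, 0, 0, 1, 0); (0, 0, 0, 0, 1, 1))
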